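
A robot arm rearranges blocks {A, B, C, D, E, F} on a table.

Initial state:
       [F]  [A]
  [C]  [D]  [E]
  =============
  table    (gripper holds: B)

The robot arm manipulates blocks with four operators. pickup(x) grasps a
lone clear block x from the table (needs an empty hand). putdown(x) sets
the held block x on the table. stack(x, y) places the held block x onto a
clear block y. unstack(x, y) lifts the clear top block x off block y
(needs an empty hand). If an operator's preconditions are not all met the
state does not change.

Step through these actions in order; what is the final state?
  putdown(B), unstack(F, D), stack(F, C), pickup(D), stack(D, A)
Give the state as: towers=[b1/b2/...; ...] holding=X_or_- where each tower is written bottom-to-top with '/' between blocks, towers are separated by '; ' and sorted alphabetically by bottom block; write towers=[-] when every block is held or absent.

step 1 (putdown(B)): towers=[B; C; D/F; E/A] holding=-
step 2 (unstack(F, D)): towers=[B; C; D; E/A] holding=F
step 3 (stack(F, C)): towers=[B; C/F; D; E/A] holding=-
step 4 (pickup(D)): towers=[B; C/F; E/A] holding=D
step 5 (stack(D, A)): towers=[B; C/F; E/A/D] holding=-

towers=[B; C/F; E/A/D] holding=-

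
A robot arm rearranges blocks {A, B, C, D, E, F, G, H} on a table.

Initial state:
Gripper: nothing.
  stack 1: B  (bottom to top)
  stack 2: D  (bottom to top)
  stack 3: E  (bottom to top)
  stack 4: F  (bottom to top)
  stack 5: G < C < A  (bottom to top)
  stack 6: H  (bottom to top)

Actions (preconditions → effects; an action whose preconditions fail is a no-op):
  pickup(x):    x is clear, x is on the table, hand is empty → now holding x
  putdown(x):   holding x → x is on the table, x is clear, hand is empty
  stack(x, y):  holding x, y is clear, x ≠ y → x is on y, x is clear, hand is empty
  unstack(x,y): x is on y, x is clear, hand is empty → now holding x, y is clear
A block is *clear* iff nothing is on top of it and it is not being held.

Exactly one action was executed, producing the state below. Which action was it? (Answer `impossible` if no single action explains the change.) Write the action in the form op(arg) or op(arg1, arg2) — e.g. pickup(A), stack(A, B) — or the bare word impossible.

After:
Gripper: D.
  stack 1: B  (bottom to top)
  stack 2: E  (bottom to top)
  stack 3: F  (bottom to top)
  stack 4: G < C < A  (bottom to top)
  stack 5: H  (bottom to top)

target: towers=[B; E; F; G/C/A; H] holding=D
     unstack(A, C) → towers=[B; D; E; F; G/C; H] holding=A
         pickup(E) → towers=[B; D; F; G/C/A; H] holding=E
         pickup(H) → towers=[B; D; E; F; G/C/A] holding=H
         pickup(B) → towers=[D; E; F; G/C/A; H] holding=B
         pickup(F) → towers=[B; D; E; G/C/A; H] holding=F
         pickup(D) → towers=[B; E; F; G/C/A; H] holding=D  ← match

pickup(D)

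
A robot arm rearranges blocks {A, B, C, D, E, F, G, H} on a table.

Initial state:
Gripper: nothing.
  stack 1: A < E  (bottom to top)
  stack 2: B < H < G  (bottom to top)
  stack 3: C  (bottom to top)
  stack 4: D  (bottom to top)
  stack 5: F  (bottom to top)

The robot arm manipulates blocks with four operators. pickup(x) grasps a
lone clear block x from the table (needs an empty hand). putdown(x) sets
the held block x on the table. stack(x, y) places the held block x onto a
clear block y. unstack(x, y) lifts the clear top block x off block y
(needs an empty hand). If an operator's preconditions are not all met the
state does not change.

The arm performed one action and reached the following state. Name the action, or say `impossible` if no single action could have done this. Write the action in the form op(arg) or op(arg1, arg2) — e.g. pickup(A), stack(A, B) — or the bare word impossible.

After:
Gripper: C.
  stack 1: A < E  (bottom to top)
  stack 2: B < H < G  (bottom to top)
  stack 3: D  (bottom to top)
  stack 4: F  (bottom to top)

pickup(C)

target: towers=[A/E; B/H/G; D; F] holding=C
     unstack(G, H) → towers=[A/E; B/H; C; D; F] holding=G
     unstack(E, A) → towers=[A; B/H/G; C; D; F] holding=E
         pickup(F) → towers=[A/E; B/H/G; C; D] holding=F
         pickup(D) → towers=[A/E; B/H/G; C; F] holding=D
         pickup(C) → towers=[A/E; B/H/G; D; F] holding=C  ← match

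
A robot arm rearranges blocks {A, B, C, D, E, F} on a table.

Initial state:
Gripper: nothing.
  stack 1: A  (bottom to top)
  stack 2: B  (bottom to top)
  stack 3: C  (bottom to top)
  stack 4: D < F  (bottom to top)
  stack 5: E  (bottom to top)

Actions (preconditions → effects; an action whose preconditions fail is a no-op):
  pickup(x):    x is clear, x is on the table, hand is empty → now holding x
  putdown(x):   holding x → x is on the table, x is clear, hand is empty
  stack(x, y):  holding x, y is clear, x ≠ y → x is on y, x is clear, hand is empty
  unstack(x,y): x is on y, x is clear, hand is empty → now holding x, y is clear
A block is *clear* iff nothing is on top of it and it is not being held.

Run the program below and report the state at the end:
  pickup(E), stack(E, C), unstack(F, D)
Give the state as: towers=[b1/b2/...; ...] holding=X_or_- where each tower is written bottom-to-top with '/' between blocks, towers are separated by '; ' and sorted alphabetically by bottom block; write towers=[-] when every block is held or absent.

towers=[A; B; C/E; D] holding=F

step 1 (pickup(E)): towers=[A; B; C; D/F] holding=E
step 2 (stack(E, C)): towers=[A; B; C/E; D/F] holding=-
step 3 (unstack(F, D)): towers=[A; B; C/E; D] holding=F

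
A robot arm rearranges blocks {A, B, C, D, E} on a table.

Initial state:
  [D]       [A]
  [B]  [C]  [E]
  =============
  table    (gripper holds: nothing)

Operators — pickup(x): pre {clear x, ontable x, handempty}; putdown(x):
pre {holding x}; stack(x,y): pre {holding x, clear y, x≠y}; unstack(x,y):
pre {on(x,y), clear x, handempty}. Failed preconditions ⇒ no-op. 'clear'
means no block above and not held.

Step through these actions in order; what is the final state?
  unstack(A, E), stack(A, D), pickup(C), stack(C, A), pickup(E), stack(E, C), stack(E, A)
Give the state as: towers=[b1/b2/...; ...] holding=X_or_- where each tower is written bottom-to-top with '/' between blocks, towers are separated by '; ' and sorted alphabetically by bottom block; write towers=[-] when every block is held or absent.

step 1 (unstack(A, E)): towers=[B/D; C; E] holding=A
step 2 (stack(A, D)): towers=[B/D/A; C; E] holding=-
step 3 (pickup(C)): towers=[B/D/A; E] holding=C
step 4 (stack(C, A)): towers=[B/D/A/C; E] holding=-
step 5 (pickup(E)): towers=[B/D/A/C] holding=E
step 6 (stack(E, C)): towers=[B/D/A/C/E] holding=-
step 7 (stack(E, A)) [no-op]: towers=[B/D/A/C/E] holding=-

towers=[B/D/A/C/E] holding=-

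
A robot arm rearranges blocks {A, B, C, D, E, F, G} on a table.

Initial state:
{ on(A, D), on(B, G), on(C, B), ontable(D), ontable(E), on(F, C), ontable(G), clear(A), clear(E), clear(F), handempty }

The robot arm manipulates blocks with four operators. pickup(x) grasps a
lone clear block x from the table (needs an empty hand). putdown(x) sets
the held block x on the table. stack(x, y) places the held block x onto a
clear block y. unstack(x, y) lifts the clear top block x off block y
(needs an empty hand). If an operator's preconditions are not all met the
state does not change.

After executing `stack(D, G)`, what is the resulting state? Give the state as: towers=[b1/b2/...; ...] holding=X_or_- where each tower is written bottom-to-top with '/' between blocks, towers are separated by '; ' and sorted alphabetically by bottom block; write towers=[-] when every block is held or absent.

towers=[D/A; E; G/B/C/F] holding=-

before: towers=[D/A; E; G/B/C/F] holding=-
pre[stack(D, G)]: holding(D) no, clear(G) no, D≠G yes
holding(D), clear(G) unmet → stack(D, G) is a no-op
after:  towers=[D/A; E; G/B/C/F] holding=-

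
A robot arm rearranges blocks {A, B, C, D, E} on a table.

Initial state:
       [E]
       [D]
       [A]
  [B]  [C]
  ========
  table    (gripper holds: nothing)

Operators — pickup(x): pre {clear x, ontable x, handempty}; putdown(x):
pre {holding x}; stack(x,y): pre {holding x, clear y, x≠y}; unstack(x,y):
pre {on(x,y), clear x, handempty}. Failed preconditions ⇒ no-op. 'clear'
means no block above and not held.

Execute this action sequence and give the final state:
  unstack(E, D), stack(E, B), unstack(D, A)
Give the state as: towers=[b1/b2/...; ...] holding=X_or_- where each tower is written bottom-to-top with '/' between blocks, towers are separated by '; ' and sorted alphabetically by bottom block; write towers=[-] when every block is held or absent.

towers=[B/E; C/A] holding=D

step 1 (unstack(E, D)): towers=[B; C/A/D] holding=E
step 2 (stack(E, B)): towers=[B/E; C/A/D] holding=-
step 3 (unstack(D, A)): towers=[B/E; C/A] holding=D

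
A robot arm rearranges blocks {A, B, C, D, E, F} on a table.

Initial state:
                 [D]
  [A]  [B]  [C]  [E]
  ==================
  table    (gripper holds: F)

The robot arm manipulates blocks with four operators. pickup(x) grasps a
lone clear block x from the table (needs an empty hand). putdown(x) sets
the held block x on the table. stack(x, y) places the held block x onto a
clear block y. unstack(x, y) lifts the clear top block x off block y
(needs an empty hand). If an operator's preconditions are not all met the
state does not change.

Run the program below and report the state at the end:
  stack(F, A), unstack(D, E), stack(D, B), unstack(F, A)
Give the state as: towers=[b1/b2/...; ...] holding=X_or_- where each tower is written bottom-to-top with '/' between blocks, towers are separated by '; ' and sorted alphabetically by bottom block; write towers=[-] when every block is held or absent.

step 1 (stack(F, A)): towers=[A/F; B; C; E/D] holding=-
step 2 (unstack(D, E)): towers=[A/F; B; C; E] holding=D
step 3 (stack(D, B)): towers=[A/F; B/D; C; E] holding=-
step 4 (unstack(F, A)): towers=[A; B/D; C; E] holding=F

towers=[A; B/D; C; E] holding=F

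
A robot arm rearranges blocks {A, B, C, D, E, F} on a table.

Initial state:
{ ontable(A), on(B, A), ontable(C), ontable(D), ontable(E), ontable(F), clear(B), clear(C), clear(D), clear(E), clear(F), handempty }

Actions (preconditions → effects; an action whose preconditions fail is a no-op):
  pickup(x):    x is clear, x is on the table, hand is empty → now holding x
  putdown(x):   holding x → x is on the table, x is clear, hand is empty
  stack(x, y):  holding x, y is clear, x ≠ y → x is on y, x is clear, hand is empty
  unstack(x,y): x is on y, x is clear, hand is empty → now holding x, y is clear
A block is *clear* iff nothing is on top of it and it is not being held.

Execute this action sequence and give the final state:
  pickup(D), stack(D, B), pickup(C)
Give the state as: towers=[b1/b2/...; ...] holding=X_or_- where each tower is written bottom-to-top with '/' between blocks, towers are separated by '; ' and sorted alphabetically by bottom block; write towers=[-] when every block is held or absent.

step 1 (pickup(D)): towers=[A/B; C; E; F] holding=D
step 2 (stack(D, B)): towers=[A/B/D; C; E; F] holding=-
step 3 (pickup(C)): towers=[A/B/D; E; F] holding=C

towers=[A/B/D; E; F] holding=C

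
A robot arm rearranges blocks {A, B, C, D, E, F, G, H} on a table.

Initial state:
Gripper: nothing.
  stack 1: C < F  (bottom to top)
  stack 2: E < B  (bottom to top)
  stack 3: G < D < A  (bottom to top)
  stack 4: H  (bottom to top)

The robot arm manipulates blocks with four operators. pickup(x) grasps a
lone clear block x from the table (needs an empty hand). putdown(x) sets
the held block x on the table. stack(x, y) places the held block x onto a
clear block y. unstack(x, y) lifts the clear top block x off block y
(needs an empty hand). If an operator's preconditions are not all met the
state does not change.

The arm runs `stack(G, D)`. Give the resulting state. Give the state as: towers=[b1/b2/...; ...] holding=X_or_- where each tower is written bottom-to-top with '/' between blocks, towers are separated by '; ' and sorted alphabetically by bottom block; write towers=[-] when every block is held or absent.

towers=[C/F; E/B; G/D/A; H] holding=-

before: towers=[C/F; E/B; G/D/A; H] holding=-
pre[stack(G, D)]: holding(G) no, clear(D) no, G≠D yes
holding(G), clear(D) unmet → stack(G, D) is a no-op
after:  towers=[C/F; E/B; G/D/A; H] holding=-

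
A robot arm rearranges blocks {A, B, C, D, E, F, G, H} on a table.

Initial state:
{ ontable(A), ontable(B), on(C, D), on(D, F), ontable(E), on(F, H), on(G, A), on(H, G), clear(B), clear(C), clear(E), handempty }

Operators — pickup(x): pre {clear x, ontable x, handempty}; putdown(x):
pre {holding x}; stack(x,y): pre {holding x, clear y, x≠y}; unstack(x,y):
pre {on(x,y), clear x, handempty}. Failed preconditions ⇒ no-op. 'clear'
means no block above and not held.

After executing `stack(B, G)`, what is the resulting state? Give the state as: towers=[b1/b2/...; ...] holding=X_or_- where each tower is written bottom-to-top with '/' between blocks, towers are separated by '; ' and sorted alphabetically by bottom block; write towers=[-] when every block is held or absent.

before: towers=[A/G/H/F/D/C; B; E] holding=-
pre[stack(B, G)]: holding(B) ✗, clear(G) ✗, B≠G ✓
holding(B), clear(G) unmet → stack(B, G) is a no-op
after:  towers=[A/G/H/F/D/C; B; E] holding=-

towers=[A/G/H/F/D/C; B; E] holding=-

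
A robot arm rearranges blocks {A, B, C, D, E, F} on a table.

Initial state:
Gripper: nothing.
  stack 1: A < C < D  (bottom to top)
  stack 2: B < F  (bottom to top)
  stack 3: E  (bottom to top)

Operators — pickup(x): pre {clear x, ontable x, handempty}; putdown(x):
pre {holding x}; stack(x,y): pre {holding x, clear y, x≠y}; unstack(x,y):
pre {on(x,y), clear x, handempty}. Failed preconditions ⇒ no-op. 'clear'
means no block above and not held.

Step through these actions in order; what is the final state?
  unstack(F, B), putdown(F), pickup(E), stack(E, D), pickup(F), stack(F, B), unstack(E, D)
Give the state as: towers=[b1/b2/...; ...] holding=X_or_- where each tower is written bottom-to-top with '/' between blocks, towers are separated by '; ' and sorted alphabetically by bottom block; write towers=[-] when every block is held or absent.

step 1 (unstack(F, B)): towers=[A/C/D; B; E] holding=F
step 2 (putdown(F)): towers=[A/C/D; B; E; F] holding=-
step 3 (pickup(E)): towers=[A/C/D; B; F] holding=E
step 4 (stack(E, D)): towers=[A/C/D/E; B; F] holding=-
step 5 (pickup(F)): towers=[A/C/D/E; B] holding=F
step 6 (stack(F, B)): towers=[A/C/D/E; B/F] holding=-
step 7 (unstack(E, D)): towers=[A/C/D; B/F] holding=E

towers=[A/C/D; B/F] holding=E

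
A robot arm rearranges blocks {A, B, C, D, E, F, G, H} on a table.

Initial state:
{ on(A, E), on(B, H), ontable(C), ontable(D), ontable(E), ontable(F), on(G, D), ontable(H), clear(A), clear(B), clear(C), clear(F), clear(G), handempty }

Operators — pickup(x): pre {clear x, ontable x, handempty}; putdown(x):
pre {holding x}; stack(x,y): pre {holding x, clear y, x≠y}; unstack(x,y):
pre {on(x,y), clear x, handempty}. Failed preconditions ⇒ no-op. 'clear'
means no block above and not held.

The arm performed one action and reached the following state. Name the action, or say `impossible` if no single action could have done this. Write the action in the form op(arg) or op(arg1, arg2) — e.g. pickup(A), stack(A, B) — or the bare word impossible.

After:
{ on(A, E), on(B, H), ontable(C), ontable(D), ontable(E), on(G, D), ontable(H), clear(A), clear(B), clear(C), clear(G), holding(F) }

target: towers=[C; D/G; E/A; H/B] holding=F
     unstack(G, D) → towers=[C; D; E/A; F; H/B] holding=G
     unstack(A, E) → towers=[C; D/G; E; F; H/B] holding=A
     unstack(B, H) → towers=[C; D/G; E/A; F; H] holding=B
         pickup(F) → towers=[C; D/G; E/A; H/B] holding=F  ← match
         pickup(C) → towers=[D/G; E/A; F; H/B] holding=C

pickup(F)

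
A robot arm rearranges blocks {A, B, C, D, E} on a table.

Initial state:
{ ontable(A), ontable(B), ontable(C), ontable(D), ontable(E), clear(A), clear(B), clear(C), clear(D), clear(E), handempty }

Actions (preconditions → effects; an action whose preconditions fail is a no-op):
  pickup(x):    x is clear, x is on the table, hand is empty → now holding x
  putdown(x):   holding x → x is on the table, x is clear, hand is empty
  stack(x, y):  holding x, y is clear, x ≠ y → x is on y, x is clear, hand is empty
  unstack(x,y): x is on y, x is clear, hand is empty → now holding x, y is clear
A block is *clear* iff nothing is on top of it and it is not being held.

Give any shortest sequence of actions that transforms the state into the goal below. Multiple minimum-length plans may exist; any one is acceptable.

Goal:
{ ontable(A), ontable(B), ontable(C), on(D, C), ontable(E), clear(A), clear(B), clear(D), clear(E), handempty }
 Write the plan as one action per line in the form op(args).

step 1 (pickup(D)): towers=[A; B; C; E] holding=D
step 2 (stack(D, C)): towers=[A; B; C/D; E] holding=-
goal check: towers=[A; B; C/D; E] holding=- — reached (length 2, optimal by BFS)

pickup(D)
stack(D, C)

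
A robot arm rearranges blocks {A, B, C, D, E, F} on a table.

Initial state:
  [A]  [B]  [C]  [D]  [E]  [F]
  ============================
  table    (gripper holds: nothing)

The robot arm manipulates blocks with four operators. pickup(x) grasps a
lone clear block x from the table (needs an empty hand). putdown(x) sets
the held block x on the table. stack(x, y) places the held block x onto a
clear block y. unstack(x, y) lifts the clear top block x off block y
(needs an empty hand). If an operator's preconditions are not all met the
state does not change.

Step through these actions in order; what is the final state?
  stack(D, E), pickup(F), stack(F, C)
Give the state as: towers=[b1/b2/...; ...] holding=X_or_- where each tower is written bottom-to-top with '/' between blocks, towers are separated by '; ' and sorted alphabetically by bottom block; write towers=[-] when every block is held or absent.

step 1 (stack(D, E)) [no-op]: towers=[A; B; C; D; E; F] holding=-
step 2 (pickup(F)): towers=[A; B; C; D; E] holding=F
step 3 (stack(F, C)): towers=[A; B; C/F; D; E] holding=-

towers=[A; B; C/F; D; E] holding=-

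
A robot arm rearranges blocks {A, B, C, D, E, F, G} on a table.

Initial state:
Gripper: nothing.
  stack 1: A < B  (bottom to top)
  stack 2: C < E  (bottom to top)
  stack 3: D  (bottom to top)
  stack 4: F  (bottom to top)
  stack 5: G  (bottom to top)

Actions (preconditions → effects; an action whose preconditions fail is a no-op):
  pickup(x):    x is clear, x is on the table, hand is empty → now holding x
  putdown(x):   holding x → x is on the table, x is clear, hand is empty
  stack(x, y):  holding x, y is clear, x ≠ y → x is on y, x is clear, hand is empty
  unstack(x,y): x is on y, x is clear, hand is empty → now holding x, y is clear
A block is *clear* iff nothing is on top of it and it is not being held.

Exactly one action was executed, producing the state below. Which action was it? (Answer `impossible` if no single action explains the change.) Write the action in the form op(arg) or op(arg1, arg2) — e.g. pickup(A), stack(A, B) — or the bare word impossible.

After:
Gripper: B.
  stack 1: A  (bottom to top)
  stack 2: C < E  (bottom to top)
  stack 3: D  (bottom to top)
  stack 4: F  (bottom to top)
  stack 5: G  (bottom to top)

unstack(B, A)

target: towers=[A; C/E; D; F; G] holding=B
     unstack(B, A) → towers=[A; C/E; D; F; G] holding=B  ← match
         pickup(F) → towers=[A/B; C/E; D; G] holding=F
         pickup(G) → towers=[A/B; C/E; D; F] holding=G
         pickup(D) → towers=[A/B; C/E; F; G] holding=D
     unstack(E, C) → towers=[A/B; C; D; F; G] holding=E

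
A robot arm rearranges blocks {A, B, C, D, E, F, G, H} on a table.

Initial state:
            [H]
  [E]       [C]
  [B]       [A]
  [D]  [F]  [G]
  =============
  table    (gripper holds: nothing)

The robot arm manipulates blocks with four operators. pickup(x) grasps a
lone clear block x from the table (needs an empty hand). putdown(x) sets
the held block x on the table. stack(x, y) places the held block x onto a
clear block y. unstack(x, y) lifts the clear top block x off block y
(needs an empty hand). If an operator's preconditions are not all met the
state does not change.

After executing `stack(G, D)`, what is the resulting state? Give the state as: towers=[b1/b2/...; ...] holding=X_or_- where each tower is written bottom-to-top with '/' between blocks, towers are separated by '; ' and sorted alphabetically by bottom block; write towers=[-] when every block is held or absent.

before: towers=[D/B/E; F; G/A/C/H] holding=-
pre[stack(G, D)]: holding(G) ✗, clear(D) ✗, G≠D ✓
holding(G), clear(D) unmet → stack(G, D) is a no-op
after:  towers=[D/B/E; F; G/A/C/H] holding=-

towers=[D/B/E; F; G/A/C/H] holding=-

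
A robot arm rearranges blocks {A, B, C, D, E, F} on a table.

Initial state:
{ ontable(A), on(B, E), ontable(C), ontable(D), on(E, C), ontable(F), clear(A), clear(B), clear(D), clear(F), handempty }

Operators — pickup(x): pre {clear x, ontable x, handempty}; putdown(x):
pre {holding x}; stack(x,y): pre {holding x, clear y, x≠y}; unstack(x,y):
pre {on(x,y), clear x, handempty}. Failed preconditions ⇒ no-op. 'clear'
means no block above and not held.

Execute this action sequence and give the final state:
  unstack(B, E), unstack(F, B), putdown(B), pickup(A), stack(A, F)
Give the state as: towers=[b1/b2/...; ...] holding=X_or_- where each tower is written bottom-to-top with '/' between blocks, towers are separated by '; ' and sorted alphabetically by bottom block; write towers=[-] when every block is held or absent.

towers=[B; C/E; D; F/A] holding=-

step 1 (unstack(B, E)): towers=[A; C/E; D; F] holding=B
step 2 (unstack(F, B)) [no-op]: towers=[A; C/E; D; F] holding=B
step 3 (putdown(B)): towers=[A; B; C/E; D; F] holding=-
step 4 (pickup(A)): towers=[B; C/E; D; F] holding=A
step 5 (stack(A, F)): towers=[B; C/E; D; F/A] holding=-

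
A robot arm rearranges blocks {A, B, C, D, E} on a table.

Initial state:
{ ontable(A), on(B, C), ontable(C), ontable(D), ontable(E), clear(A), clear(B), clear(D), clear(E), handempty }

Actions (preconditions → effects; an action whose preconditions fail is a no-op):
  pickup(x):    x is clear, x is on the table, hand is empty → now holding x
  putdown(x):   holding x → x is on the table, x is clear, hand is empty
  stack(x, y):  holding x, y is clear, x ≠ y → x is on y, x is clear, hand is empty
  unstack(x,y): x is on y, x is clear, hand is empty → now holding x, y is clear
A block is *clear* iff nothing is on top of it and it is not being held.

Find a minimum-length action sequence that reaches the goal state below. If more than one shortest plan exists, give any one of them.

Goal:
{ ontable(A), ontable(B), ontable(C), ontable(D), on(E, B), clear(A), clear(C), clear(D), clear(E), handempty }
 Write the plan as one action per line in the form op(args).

step 1 (unstack(B, C)): towers=[A; C; D; E] holding=B
step 2 (putdown(B)): towers=[A; B; C; D; E] holding=-
step 3 (pickup(E)): towers=[A; B; C; D] holding=E
step 4 (stack(E, B)): towers=[A; B/E; C; D] holding=-
goal check: towers=[A; B/E; C; D] holding=- — reached (length 4, optimal by BFS)

unstack(B, C)
putdown(B)
pickup(E)
stack(E, B)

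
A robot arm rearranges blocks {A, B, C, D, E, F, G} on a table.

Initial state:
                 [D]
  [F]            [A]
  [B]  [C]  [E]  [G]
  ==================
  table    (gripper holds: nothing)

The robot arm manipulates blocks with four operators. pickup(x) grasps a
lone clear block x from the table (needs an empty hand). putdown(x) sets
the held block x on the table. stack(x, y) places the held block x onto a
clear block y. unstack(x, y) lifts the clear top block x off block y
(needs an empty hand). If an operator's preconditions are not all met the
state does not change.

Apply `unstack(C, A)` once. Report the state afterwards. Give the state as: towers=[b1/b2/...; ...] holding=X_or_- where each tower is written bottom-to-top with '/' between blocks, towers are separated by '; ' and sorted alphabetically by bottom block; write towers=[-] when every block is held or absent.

before: towers=[B/F; C; E; G/A/D] holding=-
pre[unstack(C, A)]: on(C,A) fail, clear(C) ok, handempty ok
on(C,A) unmet → unstack(C, A) is a no-op
after:  towers=[B/F; C; E; G/A/D] holding=-

towers=[B/F; C; E; G/A/D] holding=-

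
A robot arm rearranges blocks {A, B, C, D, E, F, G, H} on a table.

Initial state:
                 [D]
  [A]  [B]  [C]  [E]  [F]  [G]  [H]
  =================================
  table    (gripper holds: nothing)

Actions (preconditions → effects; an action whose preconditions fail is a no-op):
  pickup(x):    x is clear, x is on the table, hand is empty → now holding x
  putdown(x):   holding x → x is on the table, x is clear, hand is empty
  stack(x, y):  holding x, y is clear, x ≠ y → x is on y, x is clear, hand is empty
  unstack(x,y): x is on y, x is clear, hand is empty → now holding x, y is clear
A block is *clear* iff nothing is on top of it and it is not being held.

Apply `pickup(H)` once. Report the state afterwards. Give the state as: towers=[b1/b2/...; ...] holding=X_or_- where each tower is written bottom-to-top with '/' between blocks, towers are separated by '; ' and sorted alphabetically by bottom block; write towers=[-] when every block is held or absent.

before: towers=[A; B; C; E/D; F; G; H] holding=-
pre[pickup(H)]: clear(H) ✓, ontable(H) ✓, handempty ✓
all met → apply pickup(H)
after:  towers=[A; B; C; E/D; F; G] holding=H

towers=[A; B; C; E/D; F; G] holding=H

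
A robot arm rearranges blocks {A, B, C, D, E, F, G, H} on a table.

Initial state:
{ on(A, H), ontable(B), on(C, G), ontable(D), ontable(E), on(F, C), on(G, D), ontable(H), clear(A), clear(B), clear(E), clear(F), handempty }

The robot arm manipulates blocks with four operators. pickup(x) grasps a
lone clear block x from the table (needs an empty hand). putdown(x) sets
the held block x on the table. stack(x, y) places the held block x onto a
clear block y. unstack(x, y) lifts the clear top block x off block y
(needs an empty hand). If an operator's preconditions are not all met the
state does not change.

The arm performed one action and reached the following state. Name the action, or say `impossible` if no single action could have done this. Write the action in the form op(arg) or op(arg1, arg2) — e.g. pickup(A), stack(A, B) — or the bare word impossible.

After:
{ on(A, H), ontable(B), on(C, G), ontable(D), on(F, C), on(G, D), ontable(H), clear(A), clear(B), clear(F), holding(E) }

pickup(E)

target: towers=[B; D/G/C/F; H/A] holding=E
     unstack(A, H) → towers=[B; D/G/C/F; E; H] holding=A
         pickup(E) → towers=[B; D/G/C/F; H/A] holding=E  ← match
         pickup(B) → towers=[D/G/C/F; E; H/A] holding=B
     unstack(F, C) → towers=[B; D/G/C; E; H/A] holding=F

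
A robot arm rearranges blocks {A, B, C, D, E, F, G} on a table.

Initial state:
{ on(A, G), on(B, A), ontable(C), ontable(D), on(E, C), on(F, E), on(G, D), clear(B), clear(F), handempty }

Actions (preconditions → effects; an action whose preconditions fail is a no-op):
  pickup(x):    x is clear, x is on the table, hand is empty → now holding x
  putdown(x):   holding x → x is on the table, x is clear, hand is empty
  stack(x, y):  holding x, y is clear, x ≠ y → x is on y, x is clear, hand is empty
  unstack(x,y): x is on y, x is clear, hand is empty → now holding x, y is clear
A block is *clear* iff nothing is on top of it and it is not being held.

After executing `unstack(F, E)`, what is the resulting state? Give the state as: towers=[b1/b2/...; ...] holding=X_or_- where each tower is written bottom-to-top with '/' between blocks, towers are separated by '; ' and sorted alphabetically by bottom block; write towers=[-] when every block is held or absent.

before: towers=[C/E/F; D/G/A/B] holding=-
pre[unstack(F, E)]: on(F,E) ✓, clear(F) ✓, handempty ✓
all met → apply unstack(F, E)
after:  towers=[C/E; D/G/A/B] holding=F

towers=[C/E; D/G/A/B] holding=F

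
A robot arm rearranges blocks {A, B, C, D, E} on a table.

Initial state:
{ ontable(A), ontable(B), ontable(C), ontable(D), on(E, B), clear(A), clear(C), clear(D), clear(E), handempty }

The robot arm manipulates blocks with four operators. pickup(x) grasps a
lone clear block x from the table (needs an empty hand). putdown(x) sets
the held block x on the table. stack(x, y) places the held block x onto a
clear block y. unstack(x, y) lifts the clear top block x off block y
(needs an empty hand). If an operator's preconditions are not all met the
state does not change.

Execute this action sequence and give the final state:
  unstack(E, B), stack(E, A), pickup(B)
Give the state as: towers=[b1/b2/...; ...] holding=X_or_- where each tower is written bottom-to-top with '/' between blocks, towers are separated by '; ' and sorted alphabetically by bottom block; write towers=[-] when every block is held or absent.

towers=[A/E; C; D] holding=B

step 1 (unstack(E, B)): towers=[A; B; C; D] holding=E
step 2 (stack(E, A)): towers=[A/E; B; C; D] holding=-
step 3 (pickup(B)): towers=[A/E; C; D] holding=B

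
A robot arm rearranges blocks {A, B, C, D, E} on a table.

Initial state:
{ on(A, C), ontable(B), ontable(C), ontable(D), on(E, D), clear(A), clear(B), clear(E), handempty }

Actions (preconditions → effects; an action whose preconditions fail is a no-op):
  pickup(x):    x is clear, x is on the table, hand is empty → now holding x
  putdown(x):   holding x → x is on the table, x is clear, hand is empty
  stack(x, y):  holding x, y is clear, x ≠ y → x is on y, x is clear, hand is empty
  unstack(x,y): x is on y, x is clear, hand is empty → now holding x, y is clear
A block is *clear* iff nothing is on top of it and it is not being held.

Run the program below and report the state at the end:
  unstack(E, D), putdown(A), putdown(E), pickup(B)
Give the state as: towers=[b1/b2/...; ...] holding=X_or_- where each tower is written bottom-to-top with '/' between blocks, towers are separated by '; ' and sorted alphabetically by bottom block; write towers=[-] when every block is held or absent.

towers=[C/A; D; E] holding=B

step 1 (unstack(E, D)): towers=[B; C/A; D] holding=E
step 2 (putdown(A)) [no-op]: towers=[B; C/A; D] holding=E
step 3 (putdown(E)): towers=[B; C/A; D; E] holding=-
step 4 (pickup(B)): towers=[C/A; D; E] holding=B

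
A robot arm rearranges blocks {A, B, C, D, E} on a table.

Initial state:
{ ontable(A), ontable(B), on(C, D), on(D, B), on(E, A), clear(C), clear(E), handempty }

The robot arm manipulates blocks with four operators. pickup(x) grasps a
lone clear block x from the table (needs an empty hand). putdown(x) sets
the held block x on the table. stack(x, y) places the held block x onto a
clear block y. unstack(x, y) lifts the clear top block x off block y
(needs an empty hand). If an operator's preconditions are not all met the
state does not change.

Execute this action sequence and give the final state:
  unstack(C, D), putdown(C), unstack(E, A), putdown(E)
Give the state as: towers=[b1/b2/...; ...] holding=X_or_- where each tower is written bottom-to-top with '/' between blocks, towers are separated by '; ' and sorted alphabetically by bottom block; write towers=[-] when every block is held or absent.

step 1 (unstack(C, D)): towers=[A/E; B/D] holding=C
step 2 (putdown(C)): towers=[A/E; B/D; C] holding=-
step 3 (unstack(E, A)): towers=[A; B/D; C] holding=E
step 4 (putdown(E)): towers=[A; B/D; C; E] holding=-

towers=[A; B/D; C; E] holding=-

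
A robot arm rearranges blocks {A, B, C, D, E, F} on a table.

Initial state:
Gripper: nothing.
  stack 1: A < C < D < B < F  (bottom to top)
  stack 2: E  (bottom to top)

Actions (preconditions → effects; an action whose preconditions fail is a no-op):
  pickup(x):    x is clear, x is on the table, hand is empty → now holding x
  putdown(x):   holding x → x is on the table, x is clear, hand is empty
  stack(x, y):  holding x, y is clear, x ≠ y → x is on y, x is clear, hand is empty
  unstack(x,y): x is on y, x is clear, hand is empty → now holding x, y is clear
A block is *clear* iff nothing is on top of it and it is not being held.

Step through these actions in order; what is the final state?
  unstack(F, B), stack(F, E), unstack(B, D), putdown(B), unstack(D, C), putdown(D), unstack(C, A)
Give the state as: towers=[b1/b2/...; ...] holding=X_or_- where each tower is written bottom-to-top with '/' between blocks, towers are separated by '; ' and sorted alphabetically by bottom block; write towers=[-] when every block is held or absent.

towers=[A; B; D; E/F] holding=C

step 1 (unstack(F, B)): towers=[A/C/D/B; E] holding=F
step 2 (stack(F, E)): towers=[A/C/D/B; E/F] holding=-
step 3 (unstack(B, D)): towers=[A/C/D; E/F] holding=B
step 4 (putdown(B)): towers=[A/C/D; B; E/F] holding=-
step 5 (unstack(D, C)): towers=[A/C; B; E/F] holding=D
step 6 (putdown(D)): towers=[A/C; B; D; E/F] holding=-
step 7 (unstack(C, A)): towers=[A; B; D; E/F] holding=C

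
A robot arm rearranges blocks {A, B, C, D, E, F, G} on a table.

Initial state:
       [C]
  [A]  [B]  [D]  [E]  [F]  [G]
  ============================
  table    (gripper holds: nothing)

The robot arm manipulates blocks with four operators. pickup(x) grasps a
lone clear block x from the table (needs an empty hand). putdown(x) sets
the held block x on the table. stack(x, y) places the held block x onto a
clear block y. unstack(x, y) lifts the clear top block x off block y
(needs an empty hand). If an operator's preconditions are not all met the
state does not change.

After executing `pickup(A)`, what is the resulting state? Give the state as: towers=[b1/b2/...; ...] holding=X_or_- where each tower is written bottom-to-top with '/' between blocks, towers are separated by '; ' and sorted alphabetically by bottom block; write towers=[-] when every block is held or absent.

towers=[B/C; D; E; F; G] holding=A

before: towers=[A; B/C; D; E; F; G] holding=-
pre[pickup(A)]: clear(A) yes, ontable(A) yes, handempty yes
all met → apply pickup(A)
after:  towers=[B/C; D; E; F; G] holding=A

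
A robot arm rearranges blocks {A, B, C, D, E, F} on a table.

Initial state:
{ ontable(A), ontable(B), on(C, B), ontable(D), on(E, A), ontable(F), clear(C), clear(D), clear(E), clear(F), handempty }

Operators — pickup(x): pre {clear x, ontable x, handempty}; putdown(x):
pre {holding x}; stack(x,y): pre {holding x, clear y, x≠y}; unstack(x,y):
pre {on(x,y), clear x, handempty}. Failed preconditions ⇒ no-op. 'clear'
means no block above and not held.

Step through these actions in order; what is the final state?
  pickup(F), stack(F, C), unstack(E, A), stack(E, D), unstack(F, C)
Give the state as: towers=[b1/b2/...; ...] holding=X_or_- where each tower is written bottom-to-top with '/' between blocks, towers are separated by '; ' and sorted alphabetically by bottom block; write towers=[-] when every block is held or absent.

towers=[A; B/C; D/E] holding=F

step 1 (pickup(F)): towers=[A/E; B/C; D] holding=F
step 2 (stack(F, C)): towers=[A/E; B/C/F; D] holding=-
step 3 (unstack(E, A)): towers=[A; B/C/F; D] holding=E
step 4 (stack(E, D)): towers=[A; B/C/F; D/E] holding=-
step 5 (unstack(F, C)): towers=[A; B/C; D/E] holding=F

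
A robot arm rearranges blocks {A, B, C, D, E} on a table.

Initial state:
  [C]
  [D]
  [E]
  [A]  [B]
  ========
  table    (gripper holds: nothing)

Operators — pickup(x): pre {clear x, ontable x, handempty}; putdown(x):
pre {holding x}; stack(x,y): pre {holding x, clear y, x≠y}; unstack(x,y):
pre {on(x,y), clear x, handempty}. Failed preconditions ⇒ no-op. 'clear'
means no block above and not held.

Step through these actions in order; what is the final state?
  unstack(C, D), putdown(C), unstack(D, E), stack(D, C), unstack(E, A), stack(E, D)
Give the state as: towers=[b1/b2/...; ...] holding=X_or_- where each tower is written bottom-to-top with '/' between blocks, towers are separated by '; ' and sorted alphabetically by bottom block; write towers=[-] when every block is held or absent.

towers=[A; B; C/D/E] holding=-

step 1 (unstack(C, D)): towers=[A/E/D; B] holding=C
step 2 (putdown(C)): towers=[A/E/D; B; C] holding=-
step 3 (unstack(D, E)): towers=[A/E; B; C] holding=D
step 4 (stack(D, C)): towers=[A/E; B; C/D] holding=-
step 5 (unstack(E, A)): towers=[A; B; C/D] holding=E
step 6 (stack(E, D)): towers=[A; B; C/D/E] holding=-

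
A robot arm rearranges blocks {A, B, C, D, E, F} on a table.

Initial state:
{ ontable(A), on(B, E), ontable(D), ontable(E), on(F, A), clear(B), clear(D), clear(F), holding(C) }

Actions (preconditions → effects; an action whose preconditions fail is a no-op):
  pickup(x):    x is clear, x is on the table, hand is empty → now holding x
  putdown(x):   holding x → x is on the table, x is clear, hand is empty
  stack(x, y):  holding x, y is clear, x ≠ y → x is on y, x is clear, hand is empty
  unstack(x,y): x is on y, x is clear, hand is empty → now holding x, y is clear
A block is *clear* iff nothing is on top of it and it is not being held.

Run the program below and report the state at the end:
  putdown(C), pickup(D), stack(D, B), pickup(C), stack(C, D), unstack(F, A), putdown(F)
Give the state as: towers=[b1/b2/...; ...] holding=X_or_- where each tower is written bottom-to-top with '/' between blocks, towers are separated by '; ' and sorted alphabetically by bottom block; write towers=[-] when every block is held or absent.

towers=[A; E/B/D/C; F] holding=-

step 1 (putdown(C)): towers=[A/F; C; D; E/B] holding=-
step 2 (pickup(D)): towers=[A/F; C; E/B] holding=D
step 3 (stack(D, B)): towers=[A/F; C; E/B/D] holding=-
step 4 (pickup(C)): towers=[A/F; E/B/D] holding=C
step 5 (stack(C, D)): towers=[A/F; E/B/D/C] holding=-
step 6 (unstack(F, A)): towers=[A; E/B/D/C] holding=F
step 7 (putdown(F)): towers=[A; E/B/D/C; F] holding=-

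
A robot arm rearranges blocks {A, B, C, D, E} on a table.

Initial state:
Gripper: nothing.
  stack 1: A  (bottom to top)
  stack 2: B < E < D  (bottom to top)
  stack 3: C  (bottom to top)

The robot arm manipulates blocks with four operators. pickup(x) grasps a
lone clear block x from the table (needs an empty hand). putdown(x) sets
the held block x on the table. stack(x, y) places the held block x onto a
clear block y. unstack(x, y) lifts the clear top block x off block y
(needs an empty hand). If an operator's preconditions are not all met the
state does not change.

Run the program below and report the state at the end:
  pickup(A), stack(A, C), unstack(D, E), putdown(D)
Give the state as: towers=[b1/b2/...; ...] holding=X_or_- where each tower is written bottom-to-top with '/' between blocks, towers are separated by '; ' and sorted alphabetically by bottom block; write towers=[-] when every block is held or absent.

towers=[B/E; C/A; D] holding=-

step 1 (pickup(A)): towers=[B/E/D; C] holding=A
step 2 (stack(A, C)): towers=[B/E/D; C/A] holding=-
step 3 (unstack(D, E)): towers=[B/E; C/A] holding=D
step 4 (putdown(D)): towers=[B/E; C/A; D] holding=-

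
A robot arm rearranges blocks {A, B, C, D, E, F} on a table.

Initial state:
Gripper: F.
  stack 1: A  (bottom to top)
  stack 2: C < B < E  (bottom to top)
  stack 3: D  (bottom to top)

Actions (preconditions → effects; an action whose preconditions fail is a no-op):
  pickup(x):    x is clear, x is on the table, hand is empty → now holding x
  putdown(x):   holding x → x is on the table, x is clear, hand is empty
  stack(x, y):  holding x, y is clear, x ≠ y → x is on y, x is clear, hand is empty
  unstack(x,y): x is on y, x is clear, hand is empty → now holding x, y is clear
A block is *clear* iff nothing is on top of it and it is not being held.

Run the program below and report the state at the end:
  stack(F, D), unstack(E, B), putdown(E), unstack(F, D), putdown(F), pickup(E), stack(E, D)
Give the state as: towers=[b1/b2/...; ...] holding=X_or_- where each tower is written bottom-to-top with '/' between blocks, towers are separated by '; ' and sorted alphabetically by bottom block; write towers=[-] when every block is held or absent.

step 1 (stack(F, D)): towers=[A; C/B/E; D/F] holding=-
step 2 (unstack(E, B)): towers=[A; C/B; D/F] holding=E
step 3 (putdown(E)): towers=[A; C/B; D/F; E] holding=-
step 4 (unstack(F, D)): towers=[A; C/B; D; E] holding=F
step 5 (putdown(F)): towers=[A; C/B; D; E; F] holding=-
step 6 (pickup(E)): towers=[A; C/B; D; F] holding=E
step 7 (stack(E, D)): towers=[A; C/B; D/E; F] holding=-

towers=[A; C/B; D/E; F] holding=-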